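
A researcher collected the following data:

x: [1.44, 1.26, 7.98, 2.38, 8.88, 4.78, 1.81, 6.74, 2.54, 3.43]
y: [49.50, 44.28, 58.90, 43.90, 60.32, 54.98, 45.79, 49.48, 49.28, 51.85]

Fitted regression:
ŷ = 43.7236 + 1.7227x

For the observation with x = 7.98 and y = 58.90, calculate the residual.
Residual = 1.4293

The residual is the difference between the actual value and the predicted value:

Residual = y - ŷ

Step 1: Calculate predicted value
ŷ = 43.7236 + 1.7227 × 7.98
ŷ = 57.4707

Step 2: Calculate residual
Residual = 58.90 - 57.4707
Residual = 1.4293

Interpretation: the model underestimates the actual value by 1.4293 at this point (positive residual → observation lies above the fitted line).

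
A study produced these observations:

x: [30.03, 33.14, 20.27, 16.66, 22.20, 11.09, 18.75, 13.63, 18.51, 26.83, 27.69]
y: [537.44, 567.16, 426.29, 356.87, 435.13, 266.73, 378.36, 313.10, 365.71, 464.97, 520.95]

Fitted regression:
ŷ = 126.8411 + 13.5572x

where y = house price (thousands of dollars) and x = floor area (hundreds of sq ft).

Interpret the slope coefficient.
An increase of one hundred sq ft in floor area is associated with a 13.5572 thousand dollars increase in predicted house price.

β₁ = 13.5572 is the change in predicted house price (thousand dollars) per additional hundred sq ft of floor area.

Interpretation:
- Floor area up by 1 hundred sq ft → predicted house price increases by 13.5572 thousand dollars
- The effect is assumed constant over the observed range of x (linearity)

(β₀ = 126.8411 is the fitted value at x = 0 and is not part of the slope interpretation.)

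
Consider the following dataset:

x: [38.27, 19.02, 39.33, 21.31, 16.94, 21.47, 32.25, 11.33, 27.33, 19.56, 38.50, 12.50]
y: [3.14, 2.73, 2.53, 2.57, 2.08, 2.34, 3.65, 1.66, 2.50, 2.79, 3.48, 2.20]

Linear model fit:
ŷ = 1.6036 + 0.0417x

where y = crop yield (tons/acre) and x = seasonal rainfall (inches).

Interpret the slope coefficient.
For each additional inch of rainfall, predicted crop yield increases by approximately 0.0417 tons/acre.

The slope β₁ = 0.0417 gives the rate at which the fitted crop yield changes with rainfall.

Interpretation:
- Rainfall up by 1 inch → predicted crop yield increases by 0.0417 tons/acre
- The effect is assumed constant over the observed range of x (linearity)

The intercept β₀ = 1.6036 is the predicted crop yield when rainfall = 0; since the smallest observed x is 11.33, this is an extrapolation and mainly anchors the line.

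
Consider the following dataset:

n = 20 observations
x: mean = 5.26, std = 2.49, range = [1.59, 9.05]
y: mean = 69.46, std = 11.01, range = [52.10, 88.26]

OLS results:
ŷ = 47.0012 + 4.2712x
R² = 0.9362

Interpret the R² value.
The model explains 93.62% of the variance in y (R² = 0.9362), leaving 6.38% unexplained; the fit is strong.

R² = 1 − SS_res/SS_tot compares the residual scatter to the total scatter of y about its mean.

Here R² = 0.9362:
- Explained: 93.62% of the variation in y
- Unexplained (residual): 100% − 93.62% = 6.38%
- Rule of thumb (below 0.3 weak; 0.3 to below 0.7 moderate; 0.7 and above strong) → strong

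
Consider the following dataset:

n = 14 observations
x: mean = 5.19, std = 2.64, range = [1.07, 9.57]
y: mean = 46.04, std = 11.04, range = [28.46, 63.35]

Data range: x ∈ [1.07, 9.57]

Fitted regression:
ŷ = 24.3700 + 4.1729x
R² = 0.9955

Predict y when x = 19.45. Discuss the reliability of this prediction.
ŷ = 105.5329 (extrapolation — x = 19.45 lies outside [1.07, 9.57], so reliability is low).

Prediction calculation:
ŷ = 24.3700 + 4.1729 × 19.45
ŷ = 105.5329

Reliability:
- Data range: x ∈ [1.07, 9.57]
- Prediction point: x = 19.45 is 9.88 units above the observed range → this is EXTRAPOLATION, not interpolation

Why that matters here:
- The linear relationship may not hold outside the observed range
- R² describes fit only over the sampled x values; it says nothing about behaviour beyond them
- The standard error of prediction grows with (x − x̄)², and x = 19.45 is far from x̄ = 5.19

Report the number if required, but flag clearly that it is an extrapolation.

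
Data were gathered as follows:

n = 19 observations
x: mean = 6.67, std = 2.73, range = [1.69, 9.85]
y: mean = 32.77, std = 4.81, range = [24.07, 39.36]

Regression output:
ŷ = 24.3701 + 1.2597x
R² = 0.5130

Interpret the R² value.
The model explains 51.30% of the variance in y (R² = 0.5130), leaving 48.70% unexplained; the fit is moderate.

R² (coefficient of determination) measures the proportion of variance in y explained by the regression model.

Here R² = 0.5130:
- Explained: 51.30% of the variation in y
- Unexplained (residual): 100% − 51.30% = 48.70%
- Rule of thumb (below 0.3 weak; 0.3 to below 0.7 moderate; 0.7 and above strong) → moderate

Note: R² says nothing about causation, and a high R² does not by itself mean the linear form is appropriate — check the residuals.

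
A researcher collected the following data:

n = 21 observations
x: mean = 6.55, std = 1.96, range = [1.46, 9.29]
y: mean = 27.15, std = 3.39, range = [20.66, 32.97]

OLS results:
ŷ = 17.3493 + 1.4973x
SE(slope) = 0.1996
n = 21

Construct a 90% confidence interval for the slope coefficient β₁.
The 90% CI for β₁ is (1.1522, 1.8424)

Confidence interval for the slope:

The 90% CI for β₁ is: β̂₁ ± t*(α/2, n-2) × SE(β̂₁)

Step 1: Find critical t-value
- Confidence level = 0.9
- Degrees of freedom = n - 2 = 21 - 2 = 19
- t*(α/2, 19) = 1.7291

Step 2: Calculate margin of error
Margin = 1.7291 × 0.1996 = 0.3451

Step 3: Construct interval
CI = 1.4973 ± 0.3451
CI = (1.1522, 1.8424)

Interpretation: We are 90% confident that the true slope β₁ lies between 1.1522 and 1.8424.
Both endpoints are positive, so the data support a genuinely positive slope at this confidence level.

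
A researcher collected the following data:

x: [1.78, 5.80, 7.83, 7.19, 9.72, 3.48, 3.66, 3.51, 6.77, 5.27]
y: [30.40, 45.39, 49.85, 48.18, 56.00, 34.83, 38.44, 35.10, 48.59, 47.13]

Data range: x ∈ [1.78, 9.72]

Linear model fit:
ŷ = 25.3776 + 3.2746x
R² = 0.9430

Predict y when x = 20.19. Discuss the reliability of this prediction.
ŷ = 91.4918 (extrapolation — x = 20.19 lies outside [1.78, 9.72], so reliability is low).

Prediction calculation:
ŷ = 25.3776 + 3.2746 × 20.19
ŷ = 91.4918

Reliability:
- Data range: x ∈ [1.78, 9.72]
- Prediction point: x = 20.19 is 10.47 units above the observed range → this is EXTRAPOLATION, not interpolation

Why that matters here:
- There are no observations near this x to validate the fitted line there
- R² describes fit only over the sampled x values; it says nothing about behaviour beyond them
- The standard error of prediction grows with (x − x̄)², and x = 20.19 is far from x̄ = 5.50

The R² = 0.9430 only validates the fit within [1.78, 9.72]; treat ŷ = 91.4918 with caution.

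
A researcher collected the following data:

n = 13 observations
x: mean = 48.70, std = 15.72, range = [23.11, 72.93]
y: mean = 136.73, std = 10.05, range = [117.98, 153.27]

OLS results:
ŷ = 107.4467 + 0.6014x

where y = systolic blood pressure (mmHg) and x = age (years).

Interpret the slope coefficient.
On average, blood pressure is about 0.6014 mmHg higher for every extra year of age.

The slope coefficient β₁ = 0.6014 represents the marginal effect of age on blood pressure.

Interpretation:
- Age up by 1 year → predicted blood pressure increases by 0.6014 mmHg
- This is a linear approximation: the same per-unit change is assumed across the whole observed x range

The intercept β₀ = 107.4467 is the predicted blood pressure when age = 0; since the smallest observed x is 23.11, this is an extrapolation and mainly anchors the line.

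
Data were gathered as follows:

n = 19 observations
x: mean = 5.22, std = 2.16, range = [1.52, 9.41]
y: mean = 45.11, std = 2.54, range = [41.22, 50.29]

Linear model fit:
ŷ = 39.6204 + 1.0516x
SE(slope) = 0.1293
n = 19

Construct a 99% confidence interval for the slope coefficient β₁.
The 99% CI for β₁ is (0.6769, 1.4263)

Confidence interval for the slope:

The 99% CI for β₁ is: β̂₁ ± t*(α/2, n-2) × SE(β̂₁)

Step 1: Find critical t-value
- Confidence level = 0.99
- Degrees of freedom = n - 2 = 19 - 2 = 17
- t*(α/2, 17) = 2.8982

Step 2: Calculate margin of error
Margin = 2.8982 × 0.1293 = 0.3747

Step 3: Construct interval
CI = 1.0516 ± 0.3747
CI = (0.6769, 1.4263)

Interpretation: intervals built this way capture the true β₁ in 99% of repeated samples; here the plausible range for the per-unit effect of x on y is 0.6769 to 1.4263.
Since 0 is outside the interval, a two-sided test at α = 0.01 would reject H₀: β₁ = 0.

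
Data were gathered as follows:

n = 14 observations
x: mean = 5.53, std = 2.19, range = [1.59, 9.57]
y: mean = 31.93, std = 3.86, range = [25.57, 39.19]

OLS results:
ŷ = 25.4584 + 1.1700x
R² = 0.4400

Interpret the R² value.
R² = 0.4400 means 44.00% of the variation in y is explained by the linear relationship with x. This indicates a moderate fit.

R² (coefficient of determination) measures the proportion of variance in y explained by the regression model.

Here R² = 0.4400:
- Explained: 44.00% of the variation in y
- Unexplained (residual): 100% − 44.00% = 56.00%
- Rule of thumb (below 0.3 weak; 0.3 to below 0.7 moderate; 0.7 and above strong) → moderate

Note: R² says nothing about causation, and a high R² does not by itself mean the linear form is appropriate — check the residuals.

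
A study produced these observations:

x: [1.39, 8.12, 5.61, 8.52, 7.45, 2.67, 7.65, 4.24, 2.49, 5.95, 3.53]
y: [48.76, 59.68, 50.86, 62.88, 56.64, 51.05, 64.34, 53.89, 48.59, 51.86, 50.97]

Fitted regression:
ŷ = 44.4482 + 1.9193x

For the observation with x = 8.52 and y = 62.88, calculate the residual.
Residual = 2.0794

The residual is the difference between the actual value and the predicted value:

Residual = y - ŷ

Step 1: Calculate predicted value
ŷ = 44.4482 + 1.9193 × 8.52
ŷ = 60.8006

Step 2: Calculate residual
Residual = 62.88 - 60.8006
Residual = 2.0794

Interpretation: the model underestimates the actual value by 2.0794 at this point (positive residual → observation lies above the fitted line).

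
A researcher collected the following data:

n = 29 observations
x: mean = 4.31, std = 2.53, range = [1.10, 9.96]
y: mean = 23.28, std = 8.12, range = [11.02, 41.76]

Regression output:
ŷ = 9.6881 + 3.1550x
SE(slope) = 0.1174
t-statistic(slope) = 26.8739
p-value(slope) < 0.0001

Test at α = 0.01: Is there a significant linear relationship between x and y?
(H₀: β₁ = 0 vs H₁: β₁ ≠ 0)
Since p-value < 0.0001 < α = 0.01, reject H₀ — the slope is significantly different from 0.

Hypothesis test for the slope coefficient:

H₀: β₁ = 0 (no linear relationship)
H₁: β₁ ≠ 0 (linear relationship exists)

Test statistic: t = β̂₁ / SE(β̂₁) = 3.1550 / 0.1174 = 26.8739

The p-value (<0.0001) is the probability, under H₀, of a t-statistic at least as extreme as |t| = 26.8739 (two-sided, df = n − 2 = 27).

Decision rule: reject H₀ if p-value < α.
p-value < 0.0001 < α = 0.01 → reject H₀.

At α = 0.01 the data do provide convincing evidence of a nonzero slope.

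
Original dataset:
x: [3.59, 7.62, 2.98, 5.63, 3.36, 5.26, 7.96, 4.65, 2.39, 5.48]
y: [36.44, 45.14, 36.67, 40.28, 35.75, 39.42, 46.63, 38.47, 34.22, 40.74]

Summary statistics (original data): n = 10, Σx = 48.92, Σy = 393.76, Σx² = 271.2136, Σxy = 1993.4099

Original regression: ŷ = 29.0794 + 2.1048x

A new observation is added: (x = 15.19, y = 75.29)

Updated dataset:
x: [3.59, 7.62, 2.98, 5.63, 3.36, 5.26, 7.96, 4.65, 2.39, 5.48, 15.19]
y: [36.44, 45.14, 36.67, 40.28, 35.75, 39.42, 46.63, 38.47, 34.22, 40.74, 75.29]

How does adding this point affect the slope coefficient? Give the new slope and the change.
The slope changes from 2.1048 to 3.1437 (change of +1.0389, or +49.4%).

x = 15.19 lies well outside the original x-range [2.39, 7.96] (x̄ ≈ 4.89), so this observation has high leverage and can move the slope substantially.

Step 1: Update the sums with the new point (n goes from 10 to 11)
Σx  = 48.92 + 15.19 = 64.11
Σy  = 393.76 + 75.29 = 469.05
Σx² = 271.2136 + 15.19² = 271.2136 + 230.7361 = 501.9497
Σxy = 1993.4099 + 15.19×75.29 = 1993.4099 + 1143.6551 = 3137.0650

Step 2: Recompute the slope with b₁ = (nΣxy − ΣxΣy) / (nΣx² − (Σx)²)
Numerator   = 11×3137.0650 − 64.11×469.05 = 34507.7150 − 30070.7955 = 4436.9195
Denominator = 11×501.9497 − 64.11² = 5521.4467 − 4110.0921 = 1411.3546
b₁(new) = 4436.9195 / 1411.3546 = 3.1437

(Same formula on the original sums: (10×1993.4099 − 48.92×393.76) / (10×271.2136 − 48.92²) = 671.3598 / 318.9696 = 2.1048, matching the given fit.)

Step 3: Change in slope
Δβ₁ = 3.1437 − 2.1048 = +1.0389
Relative change = +1.0389 / 2.1048 × 100% = +49.4%
→ the slope increases when the point is added.

A high-leverage point only changes the slope if it is off the original line; here y = 75.29 is above the original trend, so the slope increases.
In practice: refit with and without it and report both if conclusions differ; check such a point for data-entry or measurement error.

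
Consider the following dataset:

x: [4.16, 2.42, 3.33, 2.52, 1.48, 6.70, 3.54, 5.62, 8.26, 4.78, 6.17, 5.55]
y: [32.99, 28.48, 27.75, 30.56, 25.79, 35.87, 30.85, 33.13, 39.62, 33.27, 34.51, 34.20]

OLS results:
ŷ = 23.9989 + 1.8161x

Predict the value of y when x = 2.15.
ŷ = 27.9035

Plug x = 2.15 into the fitted line:

ŷ = 23.9989 + 1.8161 × 2.15
ŷ = 23.9989 + 3.9046
ŷ = 27.9035

This is the fitted mean response at that x — an individual observation would come with a wider prediction interval.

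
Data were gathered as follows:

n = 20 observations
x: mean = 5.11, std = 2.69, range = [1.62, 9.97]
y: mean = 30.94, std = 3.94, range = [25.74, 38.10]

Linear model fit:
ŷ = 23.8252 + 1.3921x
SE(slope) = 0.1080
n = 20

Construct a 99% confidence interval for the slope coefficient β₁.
The 99% CI for β₁ is (1.0812, 1.7030)

Confidence interval for the slope:

The 99% CI for β₁ is: β̂₁ ± t*(α/2, n-2) × SE(β̂₁)

Step 1: Find critical t-value
- Confidence level = 0.99
- Degrees of freedom = n - 2 = 20 - 2 = 18
- t*(α/2, 18) = 2.8784

Step 2: Calculate margin of error
Margin = 2.8784 × 0.1080 = 0.3109

Step 3: Construct interval
CI = 1.3921 ± 0.3109
CI = (1.0812, 1.7030)

Interpretation: We are 99% confident that the true slope β₁ lies between 1.0812 and 1.7030.
Since 0 is outside the interval, a two-sided test at α = 0.01 would reject H₀: β₁ = 0.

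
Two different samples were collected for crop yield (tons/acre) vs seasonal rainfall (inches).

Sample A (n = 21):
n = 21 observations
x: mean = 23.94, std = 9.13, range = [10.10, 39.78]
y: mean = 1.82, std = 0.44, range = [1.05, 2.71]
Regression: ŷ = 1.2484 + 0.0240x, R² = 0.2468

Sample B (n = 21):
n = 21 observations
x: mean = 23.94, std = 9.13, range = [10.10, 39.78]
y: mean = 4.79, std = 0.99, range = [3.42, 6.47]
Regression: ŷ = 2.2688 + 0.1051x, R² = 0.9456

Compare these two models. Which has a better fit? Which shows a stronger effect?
Model B has the better fit (R² = 0.9456 vs 0.2468). Model B shows the stronger effect (|β₁| = 0.1051 vs 0.0240).

Model Comparison:

Goodness of fit (R²):
- Model A: R² = 0.2468 → 24.68% of variance in crop yield explained
- Model B: R² = 0.9456 → 94.56% of variance in crop yield explained
- 0.9456 > 0.2468 → Model B has the better fit

Which has the larger per-inch effect? (|β₁|)
- Model A: β₁ = 0.0240 → predicted crop yield rises 0.0240 tons/acre per additional inch of rainfall
- Model B: β₁ = 0.1051 → predicted crop yield rises 0.1051 tons/acre per additional inch of rainfall
- |0.0240| < |0.1051| → Model B shows the stronger marginal effect

Notes:
- A steeper slope doesn't make a better model if the scatter around the line is large.
- A better fit (higher R²) doesn't necessarily mean a more important relationship.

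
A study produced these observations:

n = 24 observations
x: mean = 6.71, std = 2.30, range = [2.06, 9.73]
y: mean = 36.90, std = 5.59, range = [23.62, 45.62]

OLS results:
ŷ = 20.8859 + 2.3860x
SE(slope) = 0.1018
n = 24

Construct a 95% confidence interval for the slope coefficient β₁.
The 95% CI for β₁ is (2.1749, 2.5971)

Confidence interval for the slope:

The 95% CI for β₁ is: β̂₁ ± t*(α/2, n-2) × SE(β̂₁)

Step 1: Find critical t-value
- Confidence level = 0.95
- Degrees of freedom = n - 2 = 24 - 2 = 22
- t*(α/2, 22) = 2.0739

Step 2: Calculate margin of error
Margin = 2.0739 × 0.1018 = 0.2111

Step 3: Construct interval
CI = 2.3860 ± 0.2111
CI = (2.1749, 2.5971)

Interpretation: each one-unit increase in x is associated with a change in mean y of between 2.1749 and 2.5971, with 95% confidence.
Since 0 is outside the interval, a two-sided test at α = 0.05 would reject H₀: β₁ = 0.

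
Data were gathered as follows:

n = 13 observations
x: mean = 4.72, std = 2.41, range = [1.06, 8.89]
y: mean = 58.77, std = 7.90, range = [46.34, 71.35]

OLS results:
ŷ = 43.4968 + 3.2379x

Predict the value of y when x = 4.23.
ŷ = 57.1931

x = 4.23 lies inside the observed range [1.06, 8.89], so the fitted equation applies directly:

ŷ = 43.4968 + 3.2379 × 4.23
ŷ = 43.4968 + 13.6963
ŷ = 57.1931

This is a point prediction; actual observations scatter around it by roughly the residual standard deviation.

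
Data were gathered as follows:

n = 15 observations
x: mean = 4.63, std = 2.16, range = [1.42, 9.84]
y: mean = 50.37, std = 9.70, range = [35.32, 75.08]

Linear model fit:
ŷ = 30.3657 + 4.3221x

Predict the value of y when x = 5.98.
ŷ = 56.2119

To predict y for x = 5.98, substitute into the regression equation:

ŷ = 30.3657 + 4.3221 × 5.98
ŷ = 30.3657 + 25.8462
ŷ = 56.2119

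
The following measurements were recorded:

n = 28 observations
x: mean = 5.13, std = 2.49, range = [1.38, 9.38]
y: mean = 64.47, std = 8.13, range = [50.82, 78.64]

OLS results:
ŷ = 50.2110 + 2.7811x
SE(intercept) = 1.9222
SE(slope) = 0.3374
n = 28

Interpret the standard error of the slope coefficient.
The slope 2.7811 is pinned down to within about ±0.3374 (one SE) by these data — relative uncertainty 12.1%, i.e. precise.

SE(β̂₁) = 0.3374 says: if we drew many samples of n = 28 from the same population and refit each time, the fitted slopes would scatter with a standard deviation of roughly 0.3374 around the true β₁.

Relative precision:
- SE / |β̂₁| = 0.3374 / 2.7811 = 12.1%
- Rule of thumb (under 20%: precise; 20% to under 50%: moderately precise; 50% or more: imprecise) → precise

Link to interval estimation: a confidence interval for β₁ is β̂₁ ± t* × 0.3374, so SE sets the half-width per unit of t*.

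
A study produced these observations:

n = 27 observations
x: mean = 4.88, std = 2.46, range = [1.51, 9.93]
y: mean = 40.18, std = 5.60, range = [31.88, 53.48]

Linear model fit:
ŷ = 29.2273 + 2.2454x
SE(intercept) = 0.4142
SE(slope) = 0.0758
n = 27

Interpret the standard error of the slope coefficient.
SE(β̂₁) = 0.0758 is the estimated standard deviation of the slope estimate across repeated samples; relative to β̂₁ = 2.2454 that is 3.4%, a precise estimate.

SE(β̂₁) = 0.0758 says: if we drew many samples of n = 27 from the same population and refit each time, the fitted slopes would scatter with a standard deviation of roughly 0.0758 around the true β₁.

Relative precision:
- SE / |β̂₁| = 0.0758 / 2.2454 = 3.4%
- Rule of thumb (under 20%: precise; 20% to under 50%: moderately precise; 50% or more: imprecise) → precise

Link to the t-test: t = β̂₁ / SE(β̂₁) = 2.2454 / 0.0758 = 29.6227, the statistic for H₀: β₁ = 0.

What drives SE(β̂₁): more residual scatter → larger SE; wider spread of x values → smaller SE.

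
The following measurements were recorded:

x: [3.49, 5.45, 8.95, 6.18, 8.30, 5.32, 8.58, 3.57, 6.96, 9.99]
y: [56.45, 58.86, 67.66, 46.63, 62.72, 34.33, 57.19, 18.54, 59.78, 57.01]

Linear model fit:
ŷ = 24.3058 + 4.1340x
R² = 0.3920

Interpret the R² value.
R² = 0.3920 means 39.20% of the variation in y is explained by the linear relationship with x. This indicates a moderate fit.

The coefficient of determination R² is the fraction of the total variation in y that the fitted line accounts for.

Here R² = 0.3920:
- Explained: 39.20% of the variation in y
- Unexplained (residual): 100% − 39.20% = 60.80%
- Rule of thumb (below 0.3 weak; 0.3 to below 0.7 moderate; 0.7 and above strong) → moderate

Note: R² says nothing about causation, and a high R² does not by itself mean the linear form is appropriate — check the residuals.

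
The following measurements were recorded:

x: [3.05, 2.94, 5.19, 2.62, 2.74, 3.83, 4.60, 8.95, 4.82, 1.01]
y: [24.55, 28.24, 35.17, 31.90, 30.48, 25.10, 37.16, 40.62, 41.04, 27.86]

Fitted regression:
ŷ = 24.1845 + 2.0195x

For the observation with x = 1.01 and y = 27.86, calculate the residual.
Residual = 1.6358

The residual is the difference between the actual value and the predicted value:

Residual = y - ŷ

Step 1: Calculate predicted value
ŷ = 24.1845 + 2.0195 × 1.01
ŷ = 26.2242

Step 2: Calculate residual
Residual = 27.86 - 26.2242
Residual = 1.6358

Sign check: y > ŷ, so the point is above the line and the fit underestimates here.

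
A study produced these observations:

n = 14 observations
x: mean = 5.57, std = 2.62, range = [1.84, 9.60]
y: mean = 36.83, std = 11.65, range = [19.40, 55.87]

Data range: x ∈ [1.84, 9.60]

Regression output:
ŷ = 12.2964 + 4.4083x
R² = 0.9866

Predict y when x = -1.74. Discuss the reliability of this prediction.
The equation gives ŷ = 4.6260; however x = -1.74 is 3.58 units below the observed range, so this extrapolated value should not be trusted.

Prediction calculation:
ŷ = 12.2964 + 4.4083 × (-1.74)
ŷ = 4.6260

Reliability:
- Data range: x ∈ [1.84, 9.60]
- Prediction point: x = -1.74 is 3.58 units below the observed range → this is EXTRAPOLATION, not interpolation

Why that matters here:
- R² describes fit only over the sampled x values; it says nothing about behaviour beyond them
- The linear relationship may not hold outside the observed range

Report the number if required, but flag clearly that it is an extrapolation.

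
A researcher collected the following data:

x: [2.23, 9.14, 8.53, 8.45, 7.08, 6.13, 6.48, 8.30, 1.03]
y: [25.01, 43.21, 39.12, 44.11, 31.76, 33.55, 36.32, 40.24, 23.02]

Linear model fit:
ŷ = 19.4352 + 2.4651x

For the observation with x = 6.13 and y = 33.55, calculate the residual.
Residual = -0.9963

The residual is the difference between the actual value and the predicted value:

Residual = y - ŷ

Step 1: Calculate predicted value
ŷ = 19.4352 + 2.4651 × 6.13
ŷ = 34.5463

Step 2: Calculate residual
Residual = 33.55 - 34.5463
Residual = -0.9963

Interpretation: the model overestimates the actual value by 0.9963 at this point (negative residual → observation lies below the fitted line).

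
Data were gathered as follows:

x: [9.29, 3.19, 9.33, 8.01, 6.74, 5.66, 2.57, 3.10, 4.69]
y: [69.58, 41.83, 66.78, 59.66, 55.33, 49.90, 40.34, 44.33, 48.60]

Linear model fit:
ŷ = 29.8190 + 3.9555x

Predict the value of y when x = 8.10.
ŷ = 61.8586

To predict y for x = 8.10, substitute into the regression equation:

ŷ = 29.8190 + 3.9555 × 8.10
ŷ = 29.8190 + 32.0396
ŷ = 61.8586

This is the fitted mean response at that x — an individual observation would come with a wider prediction interval.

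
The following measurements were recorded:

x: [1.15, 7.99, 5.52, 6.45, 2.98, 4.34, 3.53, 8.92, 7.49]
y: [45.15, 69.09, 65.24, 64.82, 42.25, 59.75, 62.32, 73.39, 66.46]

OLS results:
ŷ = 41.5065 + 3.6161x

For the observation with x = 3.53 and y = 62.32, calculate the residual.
Residual = 8.0487

The residual is the difference between the actual value and the predicted value:

Residual = y - ŷ

Step 1: Calculate predicted value
ŷ = 41.5065 + 3.6161 × 3.53
ŷ = 54.2713

Step 2: Calculate residual
Residual = 62.32 - 54.2713
Residual = 8.0487

Interpretation: the model underestimates the actual value by 8.0487 at this point (positive residual → observation lies above the fitted line).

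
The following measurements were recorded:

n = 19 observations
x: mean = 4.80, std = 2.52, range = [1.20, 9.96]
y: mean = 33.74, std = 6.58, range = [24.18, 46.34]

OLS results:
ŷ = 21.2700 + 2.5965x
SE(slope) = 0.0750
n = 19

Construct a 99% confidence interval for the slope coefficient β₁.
The 99% CI for β₁ is (2.3791, 2.8139)

Confidence interval for the slope:

The 99% CI for β₁ is: β̂₁ ± t*(α/2, n-2) × SE(β̂₁)

Step 1: Find critical t-value
- Confidence level = 0.99
- Degrees of freedom = n - 2 = 19 - 2 = 17
- t*(α/2, 17) = 2.8982

Step 2: Calculate margin of error
Margin = 2.8982 × 0.0750 = 0.2174

Step 3: Construct interval
CI = 2.5965 ± 0.2174
CI = (2.3791, 2.8139)

Interpretation: intervals built this way capture the true β₁ in 99% of repeated samples; here the plausible range for the per-unit effect of x on y is 2.3791 to 2.8139.
The interval does not include 0, suggesting a significant linear relationship.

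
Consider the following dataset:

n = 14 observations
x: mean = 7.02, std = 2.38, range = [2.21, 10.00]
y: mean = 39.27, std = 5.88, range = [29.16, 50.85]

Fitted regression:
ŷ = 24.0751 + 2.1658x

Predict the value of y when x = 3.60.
ŷ = 31.8720

x = 3.60 lies inside the observed range [2.21, 10.00], so the fitted equation applies directly:

ŷ = 24.0751 + 2.1658 × 3.60
ŷ = 24.0751 + 7.7969
ŷ = 31.8720

This is a point prediction; actual observations scatter around it by roughly the residual standard deviation.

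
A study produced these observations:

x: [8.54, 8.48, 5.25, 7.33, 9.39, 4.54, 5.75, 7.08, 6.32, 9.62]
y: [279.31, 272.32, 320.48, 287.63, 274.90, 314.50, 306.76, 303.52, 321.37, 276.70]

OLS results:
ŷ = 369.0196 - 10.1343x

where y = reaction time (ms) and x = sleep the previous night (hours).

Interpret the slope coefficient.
For each additional hour of sleep, predicted reaction time decreases by approximately 10.1343 ms.

The slope coefficient β₁ = -10.1343 represents the marginal effect of sleep on reaction time.

Interpretation:
- Sleep up by 1 hour → predicted reaction time decreases by 10.1343 ms
- This is a linear approximation: the same per-unit change is assumed across the whole observed x range

The intercept β₀ = 369.0196 is the predicted reaction time when sleep = 0; since the smallest observed x is 4.54, this is an extrapolation and mainly anchors the line.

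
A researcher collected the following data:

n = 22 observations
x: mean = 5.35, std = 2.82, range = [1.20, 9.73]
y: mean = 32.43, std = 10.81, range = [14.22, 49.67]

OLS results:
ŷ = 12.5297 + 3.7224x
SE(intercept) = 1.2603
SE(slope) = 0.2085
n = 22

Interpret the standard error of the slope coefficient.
SE(slope) = 0.2085 measures the uncertainty in the estimated slope. The coefficient is estimated precisely (SE/|β̂₁| = 5.6%).

What SE measures:
- The standard error quantifies the sampling variability of the coefficient estimate
- It is the estimated standard deviation of β̂₁ across hypothetical repeated samples of the same size
- Smaller SE → more precise estimate

Relative precision:
- SE / |β̂₁| = 0.2085 / 3.7224 = 5.6%
- Rule of thumb (under 20%: precise; 20% to under 50%: moderately precise; 50% or more: imprecise) → precise

Rough 95% range (±2 SE): 3.7224 ± 0.4170 → (3.3054, 4.1394).

What drives SE(β̂₁): wider spread of x values → smaller SE; larger n (here n = 22) → smaller SE.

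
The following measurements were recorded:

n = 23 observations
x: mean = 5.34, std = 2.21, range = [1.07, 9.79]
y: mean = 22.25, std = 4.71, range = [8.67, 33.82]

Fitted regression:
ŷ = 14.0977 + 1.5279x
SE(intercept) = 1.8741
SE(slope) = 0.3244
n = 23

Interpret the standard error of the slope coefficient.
SE(β̂₁) = 0.3244 is the estimated standard deviation of the slope estimate across repeated samples; relative to β̂₁ = 1.5279 that is 21.2%, a moderately precise estimate.

What SE measures:
- The standard error quantifies the sampling variability of the coefficient estimate
- It is the estimated standard deviation of β̂₁ across hypothetical repeated samples of the same size
- Smaller SE → more precise estimate

Relative precision:
- SE / |β̂₁| = 0.3244 / 1.5279 = 21.2%
- Rule of thumb (under 20%: precise; 20% to under 50%: moderately precise; 50% or more: imprecise) → moderately precise

Link to interval estimation: a confidence interval for β₁ is β̂₁ ± t* × 0.3244, so SE sets the half-width per unit of t*.

What drives SE(β̂₁): more residual scatter → larger SE; wider spread of x values → smaller SE.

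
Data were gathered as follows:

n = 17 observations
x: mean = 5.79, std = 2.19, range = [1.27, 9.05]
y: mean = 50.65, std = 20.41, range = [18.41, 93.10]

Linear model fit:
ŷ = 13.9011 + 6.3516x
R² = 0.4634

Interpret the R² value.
The model explains 46.34% of the variance in y (R² = 0.4634), leaving 53.66% unexplained; the fit is moderate.

R² = 1 − SS_res/SS_tot compares the residual scatter to the total scatter of y about its mean.

Here R² = 0.4634:
- Explained: 46.34% of the variation in y
- Unexplained (residual): 100% − 46.34% = 53.66%
- Rule of thumb (below 0.3 weak; 0.3 to below 0.7 moderate; 0.7 and above strong) → moderate

Equivalently, for simple linear regression R² = r², so |r| = √0.4634 ≈ 0.6807.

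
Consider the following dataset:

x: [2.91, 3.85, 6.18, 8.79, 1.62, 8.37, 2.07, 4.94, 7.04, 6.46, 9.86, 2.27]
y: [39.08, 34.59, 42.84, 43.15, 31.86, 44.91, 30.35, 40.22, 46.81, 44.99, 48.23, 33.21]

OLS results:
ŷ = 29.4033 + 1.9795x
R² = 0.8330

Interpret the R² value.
R² = 0.8330 means 83.30% of the variation in y is explained by the linear relationship with x. This indicates a strong fit.

The coefficient of determination R² is the fraction of the total variation in y that the fitted line accounts for.

Here R² = 0.8330:
- Explained: 83.30% of the variation in y
- Unexplained (residual): 100% − 83.30% = 16.70%
- Rule of thumb (below 0.3 weak; 0.3 to below 0.7 moderate; 0.7 and above strong) → strong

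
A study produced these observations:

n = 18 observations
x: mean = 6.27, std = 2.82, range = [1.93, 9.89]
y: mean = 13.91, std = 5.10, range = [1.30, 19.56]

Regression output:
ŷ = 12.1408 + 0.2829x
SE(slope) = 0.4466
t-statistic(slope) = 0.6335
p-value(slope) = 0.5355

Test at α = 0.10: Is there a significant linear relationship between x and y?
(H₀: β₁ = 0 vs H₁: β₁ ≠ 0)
Fail to reject H₀: p-value = 0.5355 ≥ α = 0.10. The linear relationship is not significant at the 10% level.

Hypothesis test for the slope coefficient:

H₀: β₁ = 0 (no linear relationship)
H₁: β₁ ≠ 0 (linear relationship exists)

Test statistic: t = β̂₁ / SE(β̂₁) = 0.2829 / 0.4466 = 0.6335

The p-value (0.5355) is the probability, under H₀, of a t-statistic at least as extreme as |t| = 0.6335 (two-sided, df = n − 2 = 16).

Decision rule: reject H₀ if p-value < α.
p-value = 0.5355 ≥ α = 0.10 → fail to reject H₀.

There is not sufficient evidence at the 10% significance level to conclude that a linear relationship exists between x and y.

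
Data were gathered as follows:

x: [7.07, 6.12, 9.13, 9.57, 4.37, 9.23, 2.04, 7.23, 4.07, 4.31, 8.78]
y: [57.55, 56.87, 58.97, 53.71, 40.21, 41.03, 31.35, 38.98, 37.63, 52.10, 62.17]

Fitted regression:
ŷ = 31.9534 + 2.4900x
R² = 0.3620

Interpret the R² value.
R² = 0.3620 means 36.20% of the variation in y is explained by the linear relationship with x. This indicates a moderate fit.

The coefficient of determination R² is the fraction of the total variation in y that the fitted line accounts for.

Here R² = 0.3620:
- Explained: 36.20% of the variation in y
- Unexplained (residual): 100% − 36.20% = 63.80%
- Rule of thumb (below 0.3 weak; 0.3 to below 0.7 moderate; 0.7 and above strong) → moderate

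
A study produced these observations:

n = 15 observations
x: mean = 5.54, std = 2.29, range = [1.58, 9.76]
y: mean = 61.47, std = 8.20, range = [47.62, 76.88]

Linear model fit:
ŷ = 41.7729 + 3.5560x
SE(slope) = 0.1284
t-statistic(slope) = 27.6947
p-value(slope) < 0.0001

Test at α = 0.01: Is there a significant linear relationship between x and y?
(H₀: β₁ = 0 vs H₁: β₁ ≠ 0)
Since p-value < 0.0001 < α = 0.01, reject H₀ — the slope is significantly different from 0.

Hypothesis test for the slope coefficient:

H₀: β₁ = 0 (no linear relationship)
H₁: β₁ ≠ 0 (linear relationship exists)

Test statistic: t = β̂₁ / SE(β̂₁) = 3.5560 / 0.1284 = 27.6947

The p-value (<0.0001) is the probability, under H₀, of a t-statistic at least as extreme as |t| = 27.6947 (two-sided, df = n − 2 = 13).

Decision rule: reject H₀ if p-value < α.
p-value < 0.0001 < α = 0.01 → reject H₀.

Conclusion: the linear association between x and y is significant at the 1% level.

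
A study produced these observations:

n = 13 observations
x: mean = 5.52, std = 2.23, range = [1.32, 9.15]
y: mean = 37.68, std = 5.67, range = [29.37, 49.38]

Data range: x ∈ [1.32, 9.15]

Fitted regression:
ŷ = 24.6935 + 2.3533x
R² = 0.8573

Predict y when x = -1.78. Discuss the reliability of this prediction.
The equation gives ŷ = 20.5046; however x = -1.78 is 3.10 units below the observed range, so this extrapolated value should not be trusted.

Prediction calculation:
ŷ = 24.6935 + 2.3533 × (-1.78)
ŷ = 20.5046

Reliability:
- Data range: x ∈ [1.32, 9.15]
- Prediction point: x = -1.78 is 3.10 units below the observed range → this is EXTRAPOLATION, not interpolation

Why that matters here:
- Real relationships often flatten, saturate, or turn nonlinear at extremes
- The standard error of prediction grows with (x − x̄)², and x = -1.78 is far from x̄ = 5.52
- There are no observations near this x to validate the fitted line there

Report the number if required, but flag clearly that it is an extrapolation.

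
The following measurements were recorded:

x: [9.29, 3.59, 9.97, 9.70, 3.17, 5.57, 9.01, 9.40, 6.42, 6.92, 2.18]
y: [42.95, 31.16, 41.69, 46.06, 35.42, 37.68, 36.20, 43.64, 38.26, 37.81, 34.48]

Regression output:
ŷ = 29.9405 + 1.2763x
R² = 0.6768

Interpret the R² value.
About 67.68% of the variability in y is accounted for by the regression on x (R² = 0.6768) — a moderate linear fit.

R² = 1 − SS_res/SS_tot compares the residual scatter to the total scatter of y about its mean.

Here R² = 0.6768:
- Explained: 67.68% of the variation in y
- Unexplained (residual): 100% − 67.68% = 32.32%
- Rule of thumb (below 0.3 weak; 0.3 to below 0.7 moderate; 0.7 and above strong) → moderate

Note: R² says nothing about causation, and a high R² does not by itself mean the linear form is appropriate — check the residuals.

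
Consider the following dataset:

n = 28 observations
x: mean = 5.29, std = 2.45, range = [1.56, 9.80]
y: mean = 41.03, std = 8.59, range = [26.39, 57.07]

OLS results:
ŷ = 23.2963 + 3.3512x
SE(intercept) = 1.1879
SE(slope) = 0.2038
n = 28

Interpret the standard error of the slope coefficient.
The slope 3.3512 is pinned down to within about ±0.2038 (one SE) by these data — relative uncertainty 6.1%, i.e. precise.

SE(β̂₁) = 0.2038 says: if we drew many samples of n = 28 from the same population and refit each time, the fitted slopes would scatter with a standard deviation of roughly 0.2038 around the true β₁.

Relative precision:
- SE / |β̂₁| = 0.2038 / 3.3512 = 6.1%
- Rule of thumb (under 20%: precise; 20% to under 50%: moderately precise; 50% or more: imprecise) → precise

Rough 95% range (±2 SE): 3.3512 ± 0.4076 → (2.9436, 3.7588).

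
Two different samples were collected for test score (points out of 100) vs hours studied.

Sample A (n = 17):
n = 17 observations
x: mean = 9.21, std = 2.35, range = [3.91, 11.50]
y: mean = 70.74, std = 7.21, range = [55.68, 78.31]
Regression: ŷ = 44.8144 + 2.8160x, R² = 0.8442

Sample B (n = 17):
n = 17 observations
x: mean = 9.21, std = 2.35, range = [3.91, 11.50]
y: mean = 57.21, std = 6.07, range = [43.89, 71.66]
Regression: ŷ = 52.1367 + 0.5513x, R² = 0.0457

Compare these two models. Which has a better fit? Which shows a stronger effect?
Model A has the better fit (R² = 0.8442 vs 0.0457). Model A shows the stronger effect (|β₁| = 2.8160 vs 0.5513).

Model Comparison:

Which explains more variance? (R²)
- Model A: R² = 0.8442 → 84.42% of variance in test score explained
- Model B: R² = 0.0457 → 4.57% of variance in test score explained
- 0.8442 > 0.0457 → Model A has the better fit

Strength of effect — compare |β₁|:
- Model A: β₁ = 2.8160 → predicted test score rises 2.8160 points per additional hour of study time
- Model B: β₁ = 0.5513 → predicted test score rises 0.5513 points per additional hour of study time
- |2.8160| > |0.5513| → Model A shows the stronger marginal effect

Notes:
- R² measures how tightly points cluster around the line; β₁ measures how steep the line is — they answer different questions.
- A steeper slope doesn't make a better model if the scatter around the line is large.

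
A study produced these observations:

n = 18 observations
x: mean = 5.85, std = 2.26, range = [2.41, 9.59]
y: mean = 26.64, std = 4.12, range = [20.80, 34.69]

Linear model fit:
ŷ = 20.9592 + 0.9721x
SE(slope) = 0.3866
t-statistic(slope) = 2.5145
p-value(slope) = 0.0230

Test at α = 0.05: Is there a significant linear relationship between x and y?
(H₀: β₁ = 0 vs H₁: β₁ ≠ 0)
Reject H₀: p-value = 0.0230 < α = 0.05. The linear relationship is significant at the 5% level.

Hypothesis test for the slope coefficient:

H₀: β₁ = 0 (no linear relationship)
H₁: β₁ ≠ 0 (linear relationship exists)

Test statistic: t = β̂₁ / SE(β̂₁) = 0.9721 / 0.3866 = 2.5145

p = 0.0230: how often a slope estimate this far from 0 (in SE units) would arise by chance if β₁ were truly 0.

Decision rule: reject H₀ if p-value < α.
p-value = 0.0230 < α = 0.05 → reject H₀.

Conclusion: the linear association between x and y is significant at the 5% level.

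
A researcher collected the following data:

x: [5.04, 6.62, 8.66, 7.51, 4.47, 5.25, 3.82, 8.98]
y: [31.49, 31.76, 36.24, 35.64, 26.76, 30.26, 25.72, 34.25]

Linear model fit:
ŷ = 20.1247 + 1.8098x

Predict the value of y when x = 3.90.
ŷ = 27.1829

Plug x = 3.90 into the fitted line:

ŷ = 20.1247 + 1.8098 × 3.90
ŷ = 20.1247 + 7.0582
ŷ = 27.1829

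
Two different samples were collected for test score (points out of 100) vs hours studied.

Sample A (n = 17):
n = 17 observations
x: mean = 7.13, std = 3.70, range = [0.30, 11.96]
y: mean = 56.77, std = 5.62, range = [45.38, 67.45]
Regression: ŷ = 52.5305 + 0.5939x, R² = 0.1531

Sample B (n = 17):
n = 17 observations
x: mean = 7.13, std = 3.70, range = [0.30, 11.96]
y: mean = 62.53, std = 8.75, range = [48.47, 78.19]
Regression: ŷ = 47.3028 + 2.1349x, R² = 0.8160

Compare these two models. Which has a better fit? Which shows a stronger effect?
Model B has the better fit (R² = 0.8160 vs 0.1531). Model B shows the stronger effect (|β₁| = 2.1349 vs 0.5939).

Model Comparison:

Fit — compare R²:
- Model A: R² = 0.1531 → 15.31% of variance in test score explained
- Model B: R² = 0.8160 → 81.60% of variance in test score explained
- 0.8160 > 0.1531 → Model B has the better fit

Which has the larger per-hour effect? (|β₁|)
- Model A: β₁ = 0.5939 → predicted test score rises 0.5939 points per additional hour of study time
- Model B: β₁ = 2.1349 → predicted test score rises 2.1349 points per additional hour of study time
- |0.5939| < |2.1349| → Model B shows the stronger marginal effect

Notes:
- A steeper slope doesn't make a better model if the scatter around the line is large.
- A better fit (higher R²) doesn't necessarily mean a more important relationship.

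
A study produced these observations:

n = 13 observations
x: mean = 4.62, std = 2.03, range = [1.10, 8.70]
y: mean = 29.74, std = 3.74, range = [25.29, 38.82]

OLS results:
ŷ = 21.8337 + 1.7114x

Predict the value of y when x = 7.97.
ŷ = 35.4736

Plug x = 7.97 into the fitted line:

ŷ = 21.8337 + 1.7114 × 7.97
ŷ = 21.8337 + 13.6399
ŷ = 35.4736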